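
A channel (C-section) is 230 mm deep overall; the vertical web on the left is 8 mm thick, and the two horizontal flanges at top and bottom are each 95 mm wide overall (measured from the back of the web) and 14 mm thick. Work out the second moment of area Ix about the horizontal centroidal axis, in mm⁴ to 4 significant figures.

Ix ≈ 3.656 × 10⁷ mm⁴

Break the section into simple shapes (no overlaps), measuring from the bottom-left corner of the bounding box.
Web: 8 × 230, A = 1 840 mm², y = 115 mm, Ī = 8 111 333 mm⁴.
Top flange (beyond web): 87 × 14, A = 1 218 mm², y = 223 mm, Ī = 19 894 mm⁴.
Bottom flange (beyond web): 87 × 14, A = 1 218 mm², y = 7 mm, Ī = 19 894 mm⁴.
By symmetry the centroid is at mid-height, ȳ = 115 mm.
Transfer each piece to the horizontal centroidal axis using Ī + A·d² with d = y − 115:
  web: d = 0 mm → contributes +8 111 333 mm⁴
  top flange (beyond web): d = 108 mm → contributes +14 226 646 mm⁴
  bottom flange (beyond web): d = -108 mm → contributes +14 226 646 mm⁴
Total I = 36 564 625 mm⁴.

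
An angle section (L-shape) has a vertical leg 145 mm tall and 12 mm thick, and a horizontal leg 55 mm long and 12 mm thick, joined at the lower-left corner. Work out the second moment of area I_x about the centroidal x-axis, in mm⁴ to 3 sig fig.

I_x ≈ 4.81 × 10⁶ mm⁴

Decompose the section into non-overlapping parts with the origin at the bottom-left of its bounding rectangle.
Vertical leg: 12 × 145, A = 1 740 mm², y = 72.5 mm, Ī = 3 048 625 mm⁴.
Horizontal leg (remainder): 43 × 12, A = 516 mm², y = 6 mm, Ī = 6 192 mm⁴.
Centroid: ȳ = ΣA·y / ΣA = 57.29 mm.
Transfer each piece to the centroidal x-axis using Ī + A·d² with d = y − 57.29:
  vertical leg: d = 15.21 mm → contributes +3 451 169 mm⁴
  horizontal leg (remainder): d = -51.29 mm → contributes +1 363 609 mm⁴
Total I = 4 814 778 mm⁴.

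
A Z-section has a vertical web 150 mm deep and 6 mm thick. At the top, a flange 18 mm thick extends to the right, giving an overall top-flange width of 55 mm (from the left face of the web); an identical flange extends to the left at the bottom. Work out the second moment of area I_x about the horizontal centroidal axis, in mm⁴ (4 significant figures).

I_x ≈ 9.419 × 10⁶ mm⁴

Break the section into simple shapes (no overlaps), measuring from the bottom-left corner of the bounding box.
Web: 6 × 150, A = 900 mm², y = 75 mm, Ī = 1 687 500 mm⁴.
Top flange (beyond web): 49 × 18, A = 882 mm², y = 141 mm, Ī = 23 814 mm⁴.
Bottom flange (beyond web): 49 × 18, A = 882 mm², y = 9 mm, Ī = 23 814 mm⁴.
Centroid: ȳ = ΣA·y / ΣA = 75 mm.
Transfer each piece to the horizontal centroidal axis using Ī + A·d² with d = y − 75:
  web: d = 0 mm → contributes +1 687 500 mm⁴
  top flange (beyond web): d = 66 mm → contributes +3 865 806 mm⁴
  bottom flange (beyond web): d = -66 mm → contributes +3 865 806 mm⁴
Total I = 9 419 112 mm⁴.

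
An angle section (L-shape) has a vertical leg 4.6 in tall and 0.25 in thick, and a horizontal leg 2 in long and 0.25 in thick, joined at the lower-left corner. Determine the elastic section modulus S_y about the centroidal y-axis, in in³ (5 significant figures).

Break the section into simple shapes (no overlaps), measuring from the bottom-left corner of the bounding box.
Vertical leg: 0.25 × 4.6, A = 1.15 in², x = 0.125 in, Ī = 0.005989583 in⁴.
Horizontal leg (remainder): 1.75 × 0.25, A = 0.4375 in², x = 1.125 in, Ī = 0.1116536 in⁴.
Centroid: x̄ = ΣA·x / ΣA = 0.4005906 in.
Transfer each piece to the centroidal y-axis using Ī + A·d² with d = x − 0.4005906:
  vertical leg: d = -0.2755906 in → contributes +0.09333226 in⁴
  horizontal leg (remainder): d = 0.7244094 in → contributes +0.3412401 in⁴
Total I = 0.4345724 in⁴.
Extreme fibre distance c = 1.599409 in; S = I/c = 0.271708 in³.

S_y ≈ 0.27171 in³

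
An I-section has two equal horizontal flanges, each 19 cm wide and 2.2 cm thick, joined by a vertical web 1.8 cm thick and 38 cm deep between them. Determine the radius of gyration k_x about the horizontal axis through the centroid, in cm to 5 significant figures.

k_x ≈ 16.631 cm

Split into non-overlapping primitives; take the origin at the lower-left of the bounding box.
Bottom flange: 19 × 2.2, A = 41.8 cm², y = 1.1 cm, Ī = 16.85933 cm⁴.
Web: 1.8 × 38, A = 68.4 cm², y = 21.2 cm, Ī = 8230.8 cm⁴.
Top flange: 19 × 2.2, A = 41.8 cm², y = 41.3 cm, Ī = 16.85933 cm⁴.
By symmetry the centroid is at mid-height, ȳ = 21.2 cm.
Transfer each piece to the horizontal axis through the centroid using Ī + A·d² with d = y − 21.2:
  bottom flange: d = -20.1 cm → contributes +16904.48 cm⁴
  web: d = 0 cm → contributes +8230.8 cm⁴
  top flange: d = 20.1 cm → contributes +16904.48 cm⁴
Total I = 42039.75 cm⁴.
Radius of gyration: k = √(I/A) = √(42039.75 / 152) = 16.63061 cm.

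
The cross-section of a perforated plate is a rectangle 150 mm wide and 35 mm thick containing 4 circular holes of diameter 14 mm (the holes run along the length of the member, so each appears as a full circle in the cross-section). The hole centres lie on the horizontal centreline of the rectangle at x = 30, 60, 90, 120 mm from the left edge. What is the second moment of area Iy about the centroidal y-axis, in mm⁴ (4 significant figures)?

Iy ≈ 9.143 × 10⁶ mm⁴

Split into non-overlapping primitives; take the origin at the lower-left of the bounding box.
Plate: 150 × 35, A = 5 250 mm², x = 75 mm, Ī = 9 843 750 mm⁴.
Hole 1 (subtracted): ⌀14, A = 153.938 mm², x = 30 mm, Ī = 1885.74 mm⁴.
Hole 2 (subtracted): ⌀14, A = 153.938 mm², x = 60 mm, Ī = 1885.74 mm⁴.
Hole 3 (subtracted): ⌀14, A = 153.938 mm², x = 90 mm, Ī = 1885.74 mm⁴.
Hole 4 (subtracted): ⌀14, A = 153.938 mm², x = 120 mm, Ī = 1885.74 mm⁴.
By symmetry the centroid is at mid-width, x̄ = 75 mm.
Transfer each piece to the centroidal y-axis using Ī + A·d² with d = x − 75:
  plate: d = 0 mm → contributes +9 843 750 mm⁴
  hole 1: d = -45 mm → contributes −313 610 mm⁴
  hole 2: d = -15 mm → contributes −36521.8 mm⁴
  hole 3: d = 15 mm → contributes −36521.8 mm⁴
  hole 4: d = 45 mm → contributes −313 610 mm⁴
Total I = 9 143 486 mm⁴.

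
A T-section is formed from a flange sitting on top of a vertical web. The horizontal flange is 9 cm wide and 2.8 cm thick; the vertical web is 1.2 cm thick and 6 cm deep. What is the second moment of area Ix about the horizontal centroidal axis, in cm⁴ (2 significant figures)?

Ix ≈ 150 cm⁴

Split into non-overlapping primitives; take the origin at the lower-left of the bounding box.
Flange: 9 × 2.8, A = 25.2 cm², y = 7.4 cm, Ī = 16.46 cm⁴.
Web: 1.2 × 6, A = 7.2 cm², y = 3 cm, Ī = 21.6 cm⁴.
Centroid: ȳ = ΣA·y / ΣA = 6.422 cm.
Transfer each piece to the horizontal centroidal axis using Ī + A·d² with d = y − 6.422:
  flange: d = 0.9778 cm → contributes +40.56 cm⁴
  web: d = -3.422 cm → contributes +105.9 cm⁴
Total I = 146.5 cm⁴.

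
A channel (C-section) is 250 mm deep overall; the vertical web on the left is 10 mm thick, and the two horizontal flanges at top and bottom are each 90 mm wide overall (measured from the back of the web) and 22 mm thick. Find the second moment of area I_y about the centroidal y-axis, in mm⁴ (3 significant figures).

Break the section into simple shapes (no overlaps), measuring from the bottom-left corner of the bounding box.
Web: 10 × 250, A = 2 500 mm², x = 5 mm, Ī = 20 833 mm⁴.
Top flange (beyond web): 80 × 22, A = 1 760 mm², x = 50 mm, Ī = 938 667 mm⁴.
Bottom flange (beyond web): 80 × 22, A = 1 760 mm², x = 50 mm, Ī = 938 667 mm⁴.
Centroid: x̄ = ΣA·x / ΣA = 31.312 mm.
Transfer each piece to the centroidal y-axis using Ī + A·d² with d = x − 31.312:
  web: d = -26.312 mm → contributes +1 751 675 mm⁴
  top flange (beyond web): d = 18.688 mm → contributes +1 553 312 mm⁴
  bottom flange (beyond web): d = 18.688 mm → contributes +1 553 312 mm⁴
Total I = 4 858 300 mm⁴.

I_y ≈ 4.86 × 10⁶ mm⁴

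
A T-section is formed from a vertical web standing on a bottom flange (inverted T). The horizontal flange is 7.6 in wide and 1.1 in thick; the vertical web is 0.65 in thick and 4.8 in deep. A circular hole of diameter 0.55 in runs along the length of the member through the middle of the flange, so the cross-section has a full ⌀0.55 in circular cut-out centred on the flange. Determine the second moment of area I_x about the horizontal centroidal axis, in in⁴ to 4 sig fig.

I_x ≈ 26.45 in⁴

Split into non-overlapping primitives; take the origin at the lower-left of the bounding box.
Flange: 7.6 × 1.1, A = 8.36 in², y = 0.55 in, Ī = 0.842967 in⁴.
Web: 0.65 × 4.8, A = 3.12 in², y = 3.5 in, Ī = 5.9904 in⁴.
Hole (subtracted): ⌀0.55, A = 0.237583 in², y = 0.55 in, Ī = 0.0044918 in⁴.
Centroid: ȳ = ΣA·y / ΣA = 1.36869 in.
Transfer each piece to the horizontal centroidal axis using Ī + A·d² with d = y − 1.36869:
  flange: d = -0.818685 in → contributes +6.44622 in⁴
  web: d = 2.13131 in → contributes +20.163 in⁴
  hole: d = -0.818685 in → contributes −0.163731 in⁴
Total I = 26.4455 in⁴.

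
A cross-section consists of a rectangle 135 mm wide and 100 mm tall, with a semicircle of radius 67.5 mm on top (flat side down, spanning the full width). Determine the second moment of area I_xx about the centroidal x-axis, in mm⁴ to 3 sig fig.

I_xx ≈ 4.25 × 10⁷ mm⁴

Break the section into simple shapes (no overlaps), measuring from the bottom-left corner of the bounding box.
Rectangular body: 135 × 100, A = 13 500 mm², y = 50 mm, Ī = 11 250 000 mm⁴.
Semicircular cap: semicircle r = 67.5, A = 7156.9 mm², y = 128.65 mm, Ī = 2 278 490 mm⁴.
Centroid: ȳ = ΣA·y / ΣA = 77.249 mm.
Transfer each piece to the centroidal x-axis using Ī + A·d² with d = y − 77.249:
  rectangular body: d = -27.249 mm → contributes +21 273 762 mm⁴
  semicircular cap: d = 51.399 mm → contributes +21 186 120 mm⁴
Total I = 42 459 883 mm⁴.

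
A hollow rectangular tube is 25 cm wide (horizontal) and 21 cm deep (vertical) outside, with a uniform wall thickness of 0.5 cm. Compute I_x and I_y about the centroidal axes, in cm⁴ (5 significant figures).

I_x ≈ 3293.8 cm⁴, I_y ≈ 4303.8 cm⁴

Break the section into simple shapes (no overlaps), measuring from the bottom-left corner of the bounding box.
Outer rectangle: 25 × 21, A = 525 cm², y = 10.5 cm, Ī = 19293.75 cm⁴.
Inner void (subtracted): 24 × 20, A = 480 cm², y = 10.5 cm, Ī = 16 000 cm⁴.
By symmetry the centroid is at mid-height, ȳ = 10.5 cm.
All pieces are centred on the centroidal x-axis, so I = ΣĪ (holes subtracted) = 3293.75 cm⁴.
Repeating about the centroidal y-axis gives I_y = 4303.75 cm⁴.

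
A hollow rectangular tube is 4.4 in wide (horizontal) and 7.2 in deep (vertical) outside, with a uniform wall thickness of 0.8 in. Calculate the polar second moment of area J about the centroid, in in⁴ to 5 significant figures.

J ≈ 136.75 in⁴

Treat the section as a set of non-overlapping primitives; coordinates are from the bounding-box lower-left.
Outer rectangle: 4.4 × 7.2, A = 31.68 in², y = 3.6 in, Ī = 136.8576 in⁴.
Inner void (subtracted): 2.8 × 5.6, A = 15.68 in², y = 3.6 in, Ī = 40.97707 in⁴.
By symmetry the centroid is at mid-height, ȳ = 3.6 in.
All pieces are centred on the centroidal x-axis, so I = ΣĪ (holes subtracted) = 95.88053 in⁴.
Repeating about the centroidal y-axis gives I_y = 40.86613 in⁴.
Polar second moment: J = I_x + I_y = 136.7467 in⁴.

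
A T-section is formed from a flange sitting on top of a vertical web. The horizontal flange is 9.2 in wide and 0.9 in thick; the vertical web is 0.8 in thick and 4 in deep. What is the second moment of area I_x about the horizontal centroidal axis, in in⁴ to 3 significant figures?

I_x ≈ 18.7 in⁴

Treat the section as a set of non-overlapping primitives; coordinates are from the bounding-box lower-left.
Flange: 9.2 × 0.9, A = 8.28 in², y = 4.45 in, Ī = 0.5589 in⁴.
Web: 0.8 × 4, A = 3.2 in², y = 2 in, Ī = 4.2667 in⁴.
Centroid: ȳ = ΣA·y / ΣA = 3.7671 in.
Transfer each piece to the horizontal centroidal axis using Ī + A·d² with d = y − 3.7671:
  flange: d = 0.68293 in → contributes +4.4206 in⁴
  web: d = -1.7671 in → contributes +14.259 in⁴
Total I = 18.679 in⁴.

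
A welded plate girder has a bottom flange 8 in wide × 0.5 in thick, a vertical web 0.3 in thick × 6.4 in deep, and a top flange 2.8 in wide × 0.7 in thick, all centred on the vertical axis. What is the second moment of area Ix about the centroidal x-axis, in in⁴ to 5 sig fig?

Decompose the section into non-overlapping parts with the origin at the bottom-left of its bounding rectangle.
Bottom plate: 8 × 0.5, A = 4 in², y = 0.25 in, Ī = 0.08333333 in⁴.
Web plate: 0.3 × 6.4, A = 1.92 in², y = 3.7 in, Ī = 6.5536 in⁴.
Top plate: 2.8 × 0.7, A = 1.96 in², y = 7.25 in, Ī = 0.08003333 in⁴.
Centroid: ȳ = ΣA·y / ΣA = 2.831726 in.
Transfer each piece to the centroidal x-axis using Ī + A·d² with d = y − 2.831726:
  bottom plate: d = -2.581726 in → contributes +26.74457 in⁴
  web plate: d = 0.8682741 in → contributes +8.001088 in⁴
  top plate: d = 4.418274 in → contributes +38.34148 in⁴
Total I = 73.08714 in⁴.

Ix ≈ 73.087 in⁴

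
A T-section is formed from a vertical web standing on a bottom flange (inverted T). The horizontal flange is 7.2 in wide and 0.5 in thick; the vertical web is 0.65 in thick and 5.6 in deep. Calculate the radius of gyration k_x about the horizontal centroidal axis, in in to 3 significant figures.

k_x ≈ 1.91 in

Split into non-overlapping primitives; take the origin at the lower-left of the bounding box.
Flange: 7.2 × 0.5, A = 3.6 in², y = 0.25 in, Ī = 0.075 in⁴.
Web: 0.65 × 5.6, A = 3.64 in², y = 3.3 in, Ī = 9.5125 in⁴.
Centroid: ȳ = ΣA·y / ΣA = 1.7834 in.
Transfer each piece to the horizontal centroidal axis using Ī + A·d² with d = y − 1.7834:
  flange: d = -1.5334 in → contributes +8.54 in⁴
  web: d = 1.5166 in → contributes +17.885 in⁴
Total I = 26.425 in⁴.
Radius of gyration: k = √(I/A) = √(26.425 / 7.24) = 1.9104 in.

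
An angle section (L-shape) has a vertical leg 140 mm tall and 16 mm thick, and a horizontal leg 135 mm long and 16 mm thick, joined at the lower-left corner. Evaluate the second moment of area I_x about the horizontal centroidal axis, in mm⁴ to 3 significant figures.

Treat the section as a set of non-overlapping primitives; coordinates are from the bounding-box lower-left.
Vertical leg: 16 × 140, A = 2 240 mm², y = 70 mm, Ī = 3 658 667 mm⁴.
Horizontal leg (remainder): 119 × 16, A = 1 904 mm², y = 8 mm, Ī = 40 619 mm⁴.
Centroid: ȳ = ΣA·y / ΣA = 41.514 mm.
Transfer each piece to the horizontal centroidal axis using Ī + A·d² with d = y − 41.514:
  vertical leg: d = 28.486 mm → contributes +5 476 382 mm⁴
  horizontal leg (remainder): d = -33.514 mm → contributes +2 179 107 mm⁴
Total I = 7 655 489 mm⁴.

I_x ≈ 7.66 × 10⁶ mm⁴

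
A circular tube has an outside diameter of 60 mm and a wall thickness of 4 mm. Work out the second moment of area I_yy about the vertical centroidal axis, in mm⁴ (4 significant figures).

I_yy ≈ 2.773 × 10⁵ mm⁴

Break the section into simple shapes (no overlaps), measuring from the bottom-left corner of the bounding box.
Outer circle: ⌀60, A = 2827.43 mm², x = 30 mm, Ī = 636 173 mm⁴.
Bore (subtracted): ⌀52, A = 2123.72 mm², x = 30 mm, Ī = 358 908 mm⁴.
By symmetry the centroid is at mid-width, x̄ = 30 mm.
All pieces are centred on the vertical centroidal axis, so I = ΣĪ (holes subtracted) = 277 264 mm⁴.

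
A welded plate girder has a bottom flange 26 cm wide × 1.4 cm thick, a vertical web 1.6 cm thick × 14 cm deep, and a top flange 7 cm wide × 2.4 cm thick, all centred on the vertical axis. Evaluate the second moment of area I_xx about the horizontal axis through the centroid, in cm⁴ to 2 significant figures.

Break the section into simple shapes (no overlaps), measuring from the bottom-left corner of the bounding box.
Bottom plate: 26 × 1.4, A = 36.4 cm², y = 0.7 cm, Ī = 5.945 cm⁴.
Web plate: 1.6 × 14, A = 22.4 cm², y = 8.4 cm, Ī = 365.9 cm⁴.
Top plate: 7 × 2.4, A = 16.8 cm², y = 16.6 cm, Ī = 8.064 cm⁴.
Centroid: ȳ = ΣA·y / ΣA = 6.515 cm.
Transfer each piece to the horizontal axis through the centroid using Ī + A·d² with d = y − 6.515:
  bottom plate: d = -5.815 cm → contributes +1 237 cm⁴
  web plate: d = 1.885 cm → contributes +445.5 cm⁴
  top plate: d = 10.09 cm → contributes +1 717 cm⁴
Total I = 3 399 cm⁴.

I_xx ≈ 3400 cm⁴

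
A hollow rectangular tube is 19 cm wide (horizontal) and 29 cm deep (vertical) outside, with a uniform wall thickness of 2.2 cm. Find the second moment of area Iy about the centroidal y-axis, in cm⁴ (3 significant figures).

Treat the section as a set of non-overlapping primitives; coordinates are from the bounding-box lower-left.
Outer rectangle: 19 × 29, A = 551 cm², x = 9.5 cm, Ī = 16 576 cm⁴.
Inner void (subtracted): 14.6 × 24.6, A = 359.16 cm², x = 9.5 cm, Ī = 6379.9 cm⁴.
By symmetry the centroid is at mid-width, x̄ = 9.5 cm.
All pieces are centred on the centroidal y-axis, so I = ΣĪ (holes subtracted) = 10 196 cm⁴.

Iy ≈ 1.02 × 10⁴ cm⁴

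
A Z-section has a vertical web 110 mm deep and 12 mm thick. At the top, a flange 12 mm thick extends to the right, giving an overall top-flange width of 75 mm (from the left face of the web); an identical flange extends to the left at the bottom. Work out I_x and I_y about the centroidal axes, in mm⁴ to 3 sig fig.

Break the section into simple shapes (no overlaps), measuring from the bottom-left corner of the bounding box.
Web: 12 × 110, A = 1 320 mm², y = 55 mm, Ī = 1 331 000 mm⁴.
Top flange (beyond web): 63 × 12, A = 756 mm², y = 104 mm, Ī = 9 072 mm⁴.
Bottom flange (beyond web): 63 × 12, A = 756 mm², y = 6 mm, Ī = 9 072 mm⁴.
Centroid: ȳ = ΣA·y / ΣA = 55 mm.
Transfer each piece to the centroidal x-axis using Ī + A·d² with d = y − 55:
  web: d = 0 mm → contributes +1 331 000 mm⁴
  top flange (beyond web): d = 49 mm → contributes +1 824 228 mm⁴
  bottom flange (beyond web): d = -49 mm → contributes +1 824 228 mm⁴
Total I = 4 979 456 mm⁴.
For the y-axis: x̄ = 69 mm.
Repeating about the centroidal y-axis gives I_y = 2 642 184 mm⁴.

I_x ≈ 4.98 × 10⁶ mm⁴, I_y ≈ 2.64 × 10⁶ mm⁴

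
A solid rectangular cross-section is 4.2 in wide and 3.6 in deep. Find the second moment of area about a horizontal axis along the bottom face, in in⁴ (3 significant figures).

I_base ≈ 65.3 in⁴

The section: 4.2 × 3.6, A = 15.12 in², y = 1.8 in, Ī = 16.33 in⁴.
Transfer it to a horizontal axis along the bottom face using Ī + A·d² with d = y − 0:
  the section: d = 1.8 in → contributes +65.318 in⁴
Total I = 65.318 in⁴.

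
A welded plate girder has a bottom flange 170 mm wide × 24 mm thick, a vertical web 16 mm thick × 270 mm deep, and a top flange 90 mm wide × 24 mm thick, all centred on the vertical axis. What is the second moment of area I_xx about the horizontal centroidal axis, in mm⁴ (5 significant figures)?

I_xx ≈ 1.5384 × 10⁸ mm⁴

Decompose the section into non-overlapping parts with the origin at the bottom-left of its bounding rectangle.
Bottom plate: 170 × 24, A = 4 080 mm², y = 12 mm, Ī = 195 840 mm⁴.
Web plate: 16 × 270, A = 4 320 mm², y = 159 mm, Ī = 26 244 000 mm⁴.
Top plate: 90 × 24, A = 2 160 mm², y = 306 mm, Ī = 103 680 mm⁴.
Centroid: ȳ = ΣA·y / ΣA = 132.2727 mm.
Transfer each piece to the horizontal centroidal axis using Ī + A·d² with d = y − 132.2727:
  bottom plate: d = -120.2727 mm → contributes +59 215 198 mm⁴
  web plate: d = 26.72727 mm → contributes +29 329 980 mm⁴
  top plate: d = 173.7273 mm → contributes +65 294 997 mm⁴
Total I = 153 840 175 mm⁴.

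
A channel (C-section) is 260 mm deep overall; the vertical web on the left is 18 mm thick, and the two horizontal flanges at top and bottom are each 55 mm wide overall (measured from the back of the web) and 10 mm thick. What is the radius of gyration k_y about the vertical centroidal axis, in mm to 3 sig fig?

Break the section into simple shapes (no overlaps), measuring from the bottom-left corner of the bounding box.
Web: 18 × 260, A = 4 680 mm², x = 9 mm, Ī = 126 360 mm⁴.
Top flange (beyond web): 37 × 10, A = 370 mm², x = 36.5 mm, Ī = 42 211 mm⁴.
Bottom flange (beyond web): 37 × 10, A = 370 mm², x = 36.5 mm, Ī = 42 211 mm⁴.
Centroid: x̄ = ΣA·x / ΣA = 12.755 mm.
Transfer each piece to the vertical centroidal axis using Ī + A·d² with d = x − 12.755:
  web: d = -3.7546 mm → contributes +192 334 mm⁴
  top flange (beyond web): d = 23.745 mm → contributes +250 833 mm⁴
  bottom flange (beyond web): d = 23.745 mm → contributes +250 833 mm⁴
Total I = 694 000 mm⁴.
Radius of gyration: k = √(I/A) = √(694 000 / 5 420) = 11.316 mm.

k_y ≈ 11.3 mm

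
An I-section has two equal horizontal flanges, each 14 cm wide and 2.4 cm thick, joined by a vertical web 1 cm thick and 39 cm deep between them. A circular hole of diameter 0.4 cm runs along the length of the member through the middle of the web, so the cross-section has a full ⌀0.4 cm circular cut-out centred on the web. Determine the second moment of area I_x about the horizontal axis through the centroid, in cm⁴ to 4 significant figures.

Split into non-overlapping primitives; take the origin at the lower-left of the bounding box.
Bottom flange: 14 × 2.4, A = 33.6 cm², y = 1.2 cm, Ī = 16.128 cm⁴.
Web: 1 × 39, A = 39 cm², y = 21.9 cm, Ī = 4943.25 cm⁴.
Top flange: 14 × 2.4, A = 33.6 cm², y = 42.6 cm, Ī = 16.128 cm⁴.
Hole (subtracted): ⌀0.4, A = 0.125664 cm², y = 21.9 cm, Ī = 0.00125664 cm⁴.
By symmetry the centroid is at mid-height, ȳ = 21.9 cm.
Transfer each piece to the horizontal axis through the centroid using Ī + A·d² with d = y − 21.9:
  bottom flange: d = -20.7 cm → contributes +14413.4 cm⁴
  web: d = 0 cm → contributes +4943.25 cm⁴
  top flange: d = 20.7 cm → contributes +14413.4 cm⁴
  hole: d = 0 cm → contributes −0.00125664 cm⁴
Total I = 33 770 cm⁴.

I_x ≈ 3.377 × 10⁴ cm⁴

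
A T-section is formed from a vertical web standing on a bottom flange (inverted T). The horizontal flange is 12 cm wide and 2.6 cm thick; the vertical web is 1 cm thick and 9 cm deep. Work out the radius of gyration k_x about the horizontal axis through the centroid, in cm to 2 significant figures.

k_x ≈ 2.8 cm

Treat the section as a set of non-overlapping primitives; coordinates are from the bounding-box lower-left.
Flange: 12 × 2.6, A = 31.2 cm², y = 1.3 cm, Ī = 17.58 cm⁴.
Web: 1 × 9, A = 9 cm², y = 7.1 cm, Ī = 60.75 cm⁴.
Centroid: ȳ = ΣA·y / ΣA = 2.599 cm.
Transfer each piece to the horizontal axis through the centroid using Ī + A·d² with d = y − 2.599:
  flange: d = -1.299 cm → contributes +70.18 cm⁴
  web: d = 4.501 cm → contributes +243.1 cm⁴
Total I = 313.3 cm⁴.
Radius of gyration: k = √(I/A) = √(313.3 / 40.2) = 2.792 cm.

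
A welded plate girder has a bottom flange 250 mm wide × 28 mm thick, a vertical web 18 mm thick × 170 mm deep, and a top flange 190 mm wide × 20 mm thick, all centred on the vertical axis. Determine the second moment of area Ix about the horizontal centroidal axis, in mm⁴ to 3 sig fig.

Decompose the section into non-overlapping parts with the origin at the bottom-left of its bounding rectangle.
Bottom plate: 250 × 28, A = 7 000 mm², y = 14 mm, Ī = 457 333 mm⁴.
Web plate: 18 × 170, A = 3 060 mm², y = 113 mm, Ī = 7 369 500 mm⁴.
Top plate: 190 × 20, A = 3 800 mm², y = 208 mm, Ī = 126 667 mm⁴.
Centroid: ȳ = ΣA·y / ΣA = 89.046 mm.
Transfer each piece to the horizontal centroidal axis using Ī + A·d² with d = y − 89.046:
  bottom plate: d = -75.046 mm → contributes +39 880 833 mm⁴
  web plate: d = 23.954 mm → contributes +9 125 284 mm⁴
  top plate: d = 118.95 mm → contributes +53 896 713 mm⁴
Total I = 102 902 830 mm⁴.

Ix ≈ 1.03 × 10⁸ mm⁴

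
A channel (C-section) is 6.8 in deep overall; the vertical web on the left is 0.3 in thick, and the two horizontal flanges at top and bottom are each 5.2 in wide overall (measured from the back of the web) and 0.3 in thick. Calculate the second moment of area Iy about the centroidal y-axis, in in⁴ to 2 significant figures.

Treat the section as a set of non-overlapping primitives; coordinates are from the bounding-box lower-left.
Web: 0.3 × 6.8, A = 2.04 in², x = 0.15 in, Ī = 0.0153 in⁴.
Top flange (beyond web): 4.9 × 0.3, A = 1.47 in², x = 2.75 in, Ī = 2.941 in⁴.
Bottom flange (beyond web): 4.9 × 0.3, A = 1.47 in², x = 2.75 in, Ī = 2.941 in⁴.
Centroid: x̄ = ΣA·x / ΣA = 1.685 in.
Transfer each piece to the centroidal y-axis using Ī + A·d² with d = x − 1.685:
  web: d = -1.535 in → contributes +4.822 in⁴
  top flange (beyond web): d = 1.065 in → contributes +4.609 in⁴
  bottom flange (beyond web): d = 1.065 in → contributes +4.609 in⁴
Total I = 14.04 in⁴.

Iy ≈ 14 in⁴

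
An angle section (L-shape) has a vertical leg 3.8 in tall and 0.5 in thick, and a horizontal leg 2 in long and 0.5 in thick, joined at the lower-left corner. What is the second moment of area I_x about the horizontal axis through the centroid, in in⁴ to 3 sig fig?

I_x ≈ 3.77 in⁴

Treat the section as a set of non-overlapping primitives; coordinates are from the bounding-box lower-left.
Vertical leg: 0.5 × 3.8, A = 1.9 in², y = 1.9 in, Ī = 2.2863 in⁴.
Horizontal leg (remainder): 1.5 × 0.5, A = 0.75 in², y = 0.25 in, Ī = 0.015625 in⁴.
Centroid: ȳ = ΣA·y / ΣA = 1.433 in.
Transfer each piece to the horizontal axis through the centroid using Ī + A·d² with d = y − 1.433:
  vertical leg: d = 0.46698 in → contributes +2.7007 in⁴
  horizontal leg (remainder): d = -1.183 in → contributes +1.0653 in⁴
Total I = 3.7659 in⁴.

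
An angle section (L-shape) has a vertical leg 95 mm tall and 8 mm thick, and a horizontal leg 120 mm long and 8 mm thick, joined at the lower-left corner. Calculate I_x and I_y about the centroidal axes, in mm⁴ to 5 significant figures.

I_x ≈ 1.3545 × 10⁶ mm⁴, I_y ≈ 2.4210 × 10⁶ mm⁴

Break the section into simple shapes (no overlaps), measuring from the bottom-left corner of the bounding box.
Vertical leg: 8 × 95, A = 760 mm², y = 47.5 mm, Ī = 571583.3 mm⁴.
Horizontal leg (remainder): 112 × 8, A = 896 mm², y = 4 mm, Ī = 4778.667 mm⁴.
Centroid: ȳ = ΣA·y / ΣA = 23.96377 mm.
Transfer each piece to the centroidal x-axis using Ī + A·d² with d = y − 23.96377:
  vertical leg: d = 23.53623 mm → contributes +992588.5 mm⁴
  horizontal leg (remainder): d = -19.96377 mm → contributes +361881.3 mm⁴
Total I = 1 354 470 mm⁴.
For the y-axis: x̄ = 36.46377 mm.
Repeating about the centroidal y-axis gives I_y = 2 421 020 mm⁴.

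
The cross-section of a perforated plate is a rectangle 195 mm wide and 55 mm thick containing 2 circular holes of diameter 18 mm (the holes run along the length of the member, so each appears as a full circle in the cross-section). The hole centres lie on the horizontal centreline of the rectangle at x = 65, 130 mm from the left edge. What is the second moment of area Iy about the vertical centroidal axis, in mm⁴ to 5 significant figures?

Iy ≈ 3.3437 × 10⁷ mm⁴

Treat the section as a set of non-overlapping primitives; coordinates are from the bounding-box lower-left.
Plate: 195 × 55, A = 10 725 mm², x = 97.5 mm, Ī = 33 984 844 mm⁴.
Hole 1 (subtracted): ⌀18, A = 254.469 mm², x = 65 mm, Ī = 5152.997 mm⁴.
Hole 2 (subtracted): ⌀18, A = 254.469 mm², x = 130 mm, Ī = 5152.997 mm⁴.
By symmetry the centroid is at mid-width, x̄ = 97.5 mm.
Transfer each piece to the vertical centroidal axis using Ī + A·d² with d = x − 97.5:
  plate: d = 0 mm → contributes +33 984 844 mm⁴
  hole 1: d = -32.5 mm → contributes −273935.9 mm⁴
  hole 2: d = 32.5 mm → contributes −273935.9 mm⁴
Total I = 33 436 972 mm⁴.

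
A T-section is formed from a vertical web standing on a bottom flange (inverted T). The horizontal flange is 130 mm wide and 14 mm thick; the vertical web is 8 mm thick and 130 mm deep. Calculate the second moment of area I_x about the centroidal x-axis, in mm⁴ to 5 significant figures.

I_x ≈ 4.9253 × 10⁶ mm⁴

Decompose the section into non-overlapping parts with the origin at the bottom-left of its bounding rectangle.
Flange: 130 × 14, A = 1 820 mm², y = 7 mm, Ī = 29726.67 mm⁴.
Web: 8 × 130, A = 1 040 mm², y = 79 mm, Ī = 1 464 667 mm⁴.
Centroid: ȳ = ΣA·y / ΣA = 33.18182 mm.
Transfer each piece to the centroidal x-axis using Ī + A·d² with d = y − 33.18182:
  flange: d = -26.18182 mm → contributes +1 277 314 mm⁴
  web: d = 45.81818 mm → contributes +3 647 945 mm⁴
Total I = 4 925 259 mm⁴.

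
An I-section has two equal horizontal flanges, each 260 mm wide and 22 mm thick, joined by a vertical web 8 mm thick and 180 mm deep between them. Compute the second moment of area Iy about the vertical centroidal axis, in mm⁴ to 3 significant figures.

Split into non-overlapping primitives; take the origin at the lower-left of the bounding box.
Bottom flange: 260 × 22, A = 5 720 mm², x = 130 mm, Ī = 32 222 667 mm⁴.
Web: 8 × 180, A = 1 440 mm², x = 130 mm, Ī = 7 680 mm⁴.
Top flange: 260 × 22, A = 5 720 mm², x = 130 mm, Ī = 32 222 667 mm⁴.
By symmetry the centroid is at mid-width, x̄ = 130 mm.
All pieces are centred on the vertical centroidal axis, so I = ΣĪ = 64 453 013 mm⁴.

Iy ≈ 6.45 × 10⁷ mm⁴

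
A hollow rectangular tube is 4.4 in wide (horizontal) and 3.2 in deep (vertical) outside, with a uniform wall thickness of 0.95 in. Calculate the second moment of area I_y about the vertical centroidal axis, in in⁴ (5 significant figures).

Break the section into simple shapes (no overlaps), measuring from the bottom-left corner of the bounding box.
Outer rectangle: 4.4 × 3.2, A = 14.08 in², x = 2.2 in, Ī = 22.71573 in⁴.
Inner void (subtracted): 2.5 × 1.3, A = 3.25 in², x = 2.2 in, Ī = 1.692708 in⁴.
By symmetry the centroid is at mid-width, x̄ = 2.2 in.
All pieces are centred on the vertical centroidal axis, so I = ΣĪ (holes subtracted) = 21.02303 in⁴.

I_y ≈ 21.023 in⁴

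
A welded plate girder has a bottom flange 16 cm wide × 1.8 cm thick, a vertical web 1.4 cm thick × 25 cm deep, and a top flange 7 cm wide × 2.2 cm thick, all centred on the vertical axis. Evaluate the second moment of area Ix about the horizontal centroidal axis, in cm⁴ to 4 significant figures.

Split into non-overlapping primitives; take the origin at the lower-left of the bounding box.
Bottom plate: 16 × 1.8, A = 28.8 cm², y = 0.9 cm, Ī = 7.776 cm⁴.
Web plate: 1.4 × 25, A = 35 cm², y = 14.3 cm, Ī = 1822.92 cm⁴.
Top plate: 7 × 2.2, A = 15.4 cm², y = 27.9 cm, Ī = 6.21133 cm⁴.
Centroid: ȳ = ΣA·y / ΣA = 12.0717 cm.
Transfer each piece to the horizontal centroidal axis using Ī + A·d² with d = y − 12.0717:
  bottom plate: d = -11.1717 cm → contributes +3602.23 cm⁴
  web plate: d = 2.22828 cm → contributes +1996.7 cm⁴
  top plate: d = 15.8283 cm → contributes +3864.44 cm⁴
Total I = 9463.37 cm⁴.

Ix ≈ 9463 cm⁴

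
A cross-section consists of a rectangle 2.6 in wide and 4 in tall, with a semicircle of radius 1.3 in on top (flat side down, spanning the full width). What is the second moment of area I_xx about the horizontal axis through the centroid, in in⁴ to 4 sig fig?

I_xx ≈ 27.95 in⁴

Decompose the section into non-overlapping parts with the origin at the bottom-left of its bounding rectangle.
Rectangular body: 2.6 × 4, A = 10.4 in², y = 2 in, Ī = 13.8667 in⁴.
Semicircular cap: semicircle r = 1.3, A = 2.65465 in², y = 4.55174 in, Ī = 0.313477 in⁴.
Centroid: ȳ = ΣA·y / ΣA = 2.51889 in.
Transfer each piece to the horizontal axis through the centroid using Ī + A·d² with d = y − 2.51889:
  rectangular body: d = -0.518893 in → contributes +16.6669 in⁴
  semicircular cap: d = 2.03284 in → contributes +11.2837 in⁴
Total I = 27.9505 in⁴.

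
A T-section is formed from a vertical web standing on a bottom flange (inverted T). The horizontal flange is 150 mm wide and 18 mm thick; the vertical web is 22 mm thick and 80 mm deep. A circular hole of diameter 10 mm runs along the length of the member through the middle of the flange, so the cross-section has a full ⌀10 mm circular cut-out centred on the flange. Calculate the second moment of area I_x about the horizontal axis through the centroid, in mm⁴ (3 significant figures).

Split into non-overlapping primitives; take the origin at the lower-left of the bounding box.
Flange: 150 × 18, A = 2 700 mm², y = 9 mm, Ī = 72 900 mm⁴.
Web: 22 × 80, A = 1 760 mm², y = 58 mm, Ī = 938 667 mm⁴.
Hole (subtracted): ⌀10, A = 78.54 mm², y = 9 mm, Ī = 490.87 mm⁴.
Centroid: ȳ = ΣA·y / ΣA = 28.683 mm.
Transfer each piece to the horizontal axis through the centroid using Ī + A·d² with d = y − 28.683:
  flange: d = -19.683 mm → contributes +1 118 929 mm⁴
  web: d = 29.317 mm → contributes +2 451 370 mm⁴
  hole: d = -19.683 mm → contributes −30 919 mm⁴
Total I = 3 539 379 mm⁴.

I_x ≈ 3.54 × 10⁶ mm⁴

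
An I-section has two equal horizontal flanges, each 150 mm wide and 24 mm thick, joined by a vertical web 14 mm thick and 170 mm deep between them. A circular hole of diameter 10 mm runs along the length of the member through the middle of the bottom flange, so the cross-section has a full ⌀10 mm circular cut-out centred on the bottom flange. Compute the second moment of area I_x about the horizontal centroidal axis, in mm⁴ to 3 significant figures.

I_x ≈ 7.31 × 10⁷ mm⁴

Split into non-overlapping primitives; take the origin at the lower-left of the bounding box.
Bottom flange: 150 × 24, A = 3 600 mm², y = 12 mm, Ī = 172 800 mm⁴.
Web: 14 × 170, A = 2 380 mm², y = 109 mm, Ī = 5 731 833 mm⁴.
Top flange: 150 × 24, A = 3 600 mm², y = 206 mm, Ī = 172 800 mm⁴.
Hole (subtracted): ⌀10, A = 78.54 mm², y = 12 mm, Ī = 490.87 mm⁴.
Centroid: ȳ = ΣA·y / ΣA = 109.8 mm.
Transfer each piece to the horizontal centroidal axis using Ī + A·d² with d = y − 109.8:
  bottom flange: d = -97.802 mm → contributes +34 607 498 mm⁴
  web: d = -0.80181 mm → contributes +5 733 363 mm⁴
  top flange: d = 96.198 mm → contributes +33 487 531 mm⁴
  hole: d = -97.802 mm → contributes −751 739 mm⁴
Total I = 73 076 653 mm⁴.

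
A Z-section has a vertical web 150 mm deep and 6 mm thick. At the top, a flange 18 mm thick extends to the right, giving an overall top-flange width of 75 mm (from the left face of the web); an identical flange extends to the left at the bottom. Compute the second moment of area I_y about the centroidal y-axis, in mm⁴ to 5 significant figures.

Treat the section as a set of non-overlapping primitives; coordinates are from the bounding-box lower-left.
Web: 6 × 150, A = 900 mm², x = 72 mm, Ī = 2 700 mm⁴.
Top flange (beyond web): 69 × 18, A = 1 242 mm², x = 109.5 mm, Ī = 492763.5 mm⁴.
Bottom flange (beyond web): 69 × 18, A = 1 242 mm², x = 34.5 mm, Ī = 492763.5 mm⁴.
Centroid: x̄ = ΣA·x / ΣA = 72 mm.
Transfer each piece to the centroidal y-axis using Ī + A·d² with d = x − 72:
  web: d = 0 mm → contributes +2 700 mm⁴
  top flange (beyond web): d = 37.5 mm → contributes +2 239 326 mm⁴
  bottom flange (beyond web): d = -37.5 mm → contributes +2 239 326 mm⁴
Total I = 4 481 352 mm⁴.

I_y ≈ 4.4814 × 10⁶ mm⁴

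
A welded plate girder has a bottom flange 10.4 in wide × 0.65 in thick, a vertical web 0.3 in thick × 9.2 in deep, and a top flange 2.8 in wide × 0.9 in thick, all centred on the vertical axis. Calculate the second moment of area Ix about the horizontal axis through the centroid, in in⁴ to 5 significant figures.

Split into non-overlapping primitives; take the origin at the lower-left of the bounding box.
Bottom plate: 10.4 × 0.65, A = 6.76 in², y = 0.325 in, Ī = 0.2380083 in⁴.
Web plate: 0.3 × 9.2, A = 2.76 in², y = 5.25 in, Ī = 19.4672 in⁴.
Top plate: 2.8 × 0.9, A = 2.52 in², y = 10.3 in, Ī = 0.1701 in⁴.
Centroid: ȳ = ΣA·y / ΣA = 3.541777 in.
Transfer each piece to the horizontal axis through the centroid using Ī + A·d² with d = y − 3.541777:
  bottom plate: d = -3.216777 in → contributes +70.18817 in⁴
  web plate: d = 1.708223 in → contributes +27.52095 in⁴
  top plate: d = 6.758223 in → contributes +115.2675 in⁴
Total I = 212.9766 in⁴.

Ix ≈ 212.98 in⁴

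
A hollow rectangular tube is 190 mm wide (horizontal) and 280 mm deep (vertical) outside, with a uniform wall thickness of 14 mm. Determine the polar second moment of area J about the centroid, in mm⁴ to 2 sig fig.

J ≈ 2.0 × 10⁸ mm⁴

Treat the section as a set of non-overlapping primitives; coordinates are from the bounding-box lower-left.
Outer rectangle: 190 × 280, A = 53 200 mm², y = 140 mm, Ī = 347 573 333 mm⁴.
Inner void (subtracted): 162 × 252, A = 40 824 mm², y = 140 mm, Ī = 216 040 608 mm⁴.
By symmetry the centroid is at mid-height, ȳ = 140 mm.
All pieces are centred on the centroidal x-axis, so I = ΣĪ (holes subtracted) = 131 532 725 mm⁴.
Repeating about the centroidal y-axis gives I_y = 70 761 245 mm⁴.
Polar second moment: J = I_x + I_y = 202 293 971 mm⁴.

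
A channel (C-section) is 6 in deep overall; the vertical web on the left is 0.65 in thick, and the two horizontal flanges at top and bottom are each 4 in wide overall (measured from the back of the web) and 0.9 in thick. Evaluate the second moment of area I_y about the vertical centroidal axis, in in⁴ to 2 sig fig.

I_y ≈ 15 in⁴

Treat the section as a set of non-overlapping primitives; coordinates are from the bounding-box lower-left.
Web: 0.65 × 6, A = 3.9 in², x = 0.325 in, Ī = 0.1373 in⁴.
Top flange (beyond web): 3.35 × 0.9, A = 3.015 in², x = 2.325 in, Ī = 2.82 in⁴.
Bottom flange (beyond web): 3.35 × 0.9, A = 3.015 in², x = 2.325 in, Ī = 2.82 in⁴.
Centroid: x̄ = ΣA·x / ΣA = 1.54 in.
Transfer each piece to the vertical centroidal axis using Ī + A·d² with d = x − 1.54:
  web: d = -1.215 in → contributes +5.89 in⁴
  top flange (beyond web): d = 0.7855 in → contributes +4.68 in⁴
  bottom flange (beyond web): d = 0.7855 in → contributes +4.68 in⁴
Total I = 15.25 in⁴.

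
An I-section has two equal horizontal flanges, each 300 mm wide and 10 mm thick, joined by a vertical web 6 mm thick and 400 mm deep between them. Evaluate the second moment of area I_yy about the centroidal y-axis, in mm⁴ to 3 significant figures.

I_yy ≈ 4.50 × 10⁷ mm⁴

Split into non-overlapping primitives; take the origin at the lower-left of the bounding box.
Bottom flange: 300 × 10, A = 3 000 mm², x = 150 mm, Ī = 22 500 000 mm⁴.
Web: 6 × 400, A = 2 400 mm², x = 150 mm, Ī = 7 200 mm⁴.
Top flange: 300 × 10, A = 3 000 mm², x = 150 mm, Ī = 22 500 000 mm⁴.
By symmetry the centroid is at mid-width, x̄ = 150 mm.
All pieces are centred on the centroidal y-axis, so I = ΣĪ = 45 007 200 mm⁴.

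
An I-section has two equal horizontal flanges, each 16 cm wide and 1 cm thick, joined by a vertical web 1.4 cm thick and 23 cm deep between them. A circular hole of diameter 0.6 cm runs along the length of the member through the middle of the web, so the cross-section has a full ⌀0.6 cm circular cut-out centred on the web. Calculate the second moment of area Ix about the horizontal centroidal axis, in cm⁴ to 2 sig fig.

Treat the section as a set of non-overlapping primitives; coordinates are from the bounding-box lower-left.
Bottom flange: 16 × 1, A = 16 cm², y = 0.5 cm, Ī = 1.333 cm⁴.
Web: 1.4 × 23, A = 32.2 cm², y = 12.5 cm, Ī = 1 419 cm⁴.
Top flange: 16 × 1, A = 16 cm², y = 24.5 cm, Ī = 1.333 cm⁴.
Hole (subtracted): ⌀0.6, A = 0.2827 cm², y = 12.5 cm, Ī = 0.006362 cm⁴.
By symmetry the centroid is at mid-height, ȳ = 12.5 cm.
Transfer each piece to the horizontal centroidal axis using Ī + A·d² with d = y − 12.5:
  bottom flange: d = -12 cm → contributes +2 305 cm⁴
  web: d = 0 cm → contributes +1 419 cm⁴
  top flange: d = 12 cm → contributes +2 305 cm⁴
  hole: d = 0 cm → contributes −0.006362 cm⁴
Total I = 6 030 cm⁴.

Ix ≈ 6000 cm⁴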